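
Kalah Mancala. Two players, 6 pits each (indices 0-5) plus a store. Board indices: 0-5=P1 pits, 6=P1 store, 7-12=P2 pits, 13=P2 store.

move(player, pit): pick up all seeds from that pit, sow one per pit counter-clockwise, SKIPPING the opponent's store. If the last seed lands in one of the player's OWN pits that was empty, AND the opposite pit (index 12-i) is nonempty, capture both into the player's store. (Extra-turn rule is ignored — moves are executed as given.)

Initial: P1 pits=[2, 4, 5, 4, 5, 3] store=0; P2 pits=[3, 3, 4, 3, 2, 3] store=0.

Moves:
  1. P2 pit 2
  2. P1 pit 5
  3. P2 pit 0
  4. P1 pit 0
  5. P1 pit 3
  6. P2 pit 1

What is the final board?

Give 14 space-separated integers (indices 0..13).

Answer: 0 5 6 0 6 1 2 1 0 2 6 5 5 2

Derivation:
Move 1: P2 pit2 -> P1=[2,4,5,4,5,3](0) P2=[3,3,0,4,3,4](1)
Move 2: P1 pit5 -> P1=[2,4,5,4,5,0](1) P2=[4,4,0,4,3,4](1)
Move 3: P2 pit0 -> P1=[2,4,5,4,5,0](1) P2=[0,5,1,5,4,4](1)
Move 4: P1 pit0 -> P1=[0,5,6,4,5,0](1) P2=[0,5,1,5,4,4](1)
Move 5: P1 pit3 -> P1=[0,5,6,0,6,1](2) P2=[1,5,1,5,4,4](1)
Move 6: P2 pit1 -> P1=[0,5,6,0,6,1](2) P2=[1,0,2,6,5,5](2)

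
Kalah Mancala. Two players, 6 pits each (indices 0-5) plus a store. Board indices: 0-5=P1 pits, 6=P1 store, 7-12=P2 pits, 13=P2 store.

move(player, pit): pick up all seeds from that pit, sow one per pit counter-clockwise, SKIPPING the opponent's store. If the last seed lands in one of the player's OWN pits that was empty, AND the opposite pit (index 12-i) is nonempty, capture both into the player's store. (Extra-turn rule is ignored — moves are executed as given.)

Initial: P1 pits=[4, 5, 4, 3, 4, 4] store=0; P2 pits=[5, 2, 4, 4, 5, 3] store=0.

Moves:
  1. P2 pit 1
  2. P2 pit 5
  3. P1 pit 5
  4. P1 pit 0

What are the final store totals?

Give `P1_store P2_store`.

Answer: 8 1

Derivation:
Move 1: P2 pit1 -> P1=[4,5,4,3,4,4](0) P2=[5,0,5,5,5,3](0)
Move 2: P2 pit5 -> P1=[5,6,4,3,4,4](0) P2=[5,0,5,5,5,0](1)
Move 3: P1 pit5 -> P1=[5,6,4,3,4,0](1) P2=[6,1,6,5,5,0](1)
Move 4: P1 pit0 -> P1=[0,7,5,4,5,0](8) P2=[0,1,6,5,5,0](1)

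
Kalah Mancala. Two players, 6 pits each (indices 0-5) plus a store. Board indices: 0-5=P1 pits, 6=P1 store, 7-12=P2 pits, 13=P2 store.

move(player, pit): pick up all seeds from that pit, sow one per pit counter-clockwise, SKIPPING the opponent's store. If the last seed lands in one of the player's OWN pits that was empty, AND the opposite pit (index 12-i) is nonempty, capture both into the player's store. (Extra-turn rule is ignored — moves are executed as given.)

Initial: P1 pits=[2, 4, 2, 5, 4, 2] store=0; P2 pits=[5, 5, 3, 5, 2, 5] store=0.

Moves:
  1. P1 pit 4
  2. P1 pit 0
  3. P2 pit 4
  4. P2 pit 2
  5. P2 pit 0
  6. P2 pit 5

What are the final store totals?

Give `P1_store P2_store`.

Answer: 1 8

Derivation:
Move 1: P1 pit4 -> P1=[2,4,2,5,0,3](1) P2=[6,6,3,5,2,5](0)
Move 2: P1 pit0 -> P1=[0,5,3,5,0,3](1) P2=[6,6,3,5,2,5](0)
Move 3: P2 pit4 -> P1=[0,5,3,5,0,3](1) P2=[6,6,3,5,0,6](1)
Move 4: P2 pit2 -> P1=[0,5,3,5,0,3](1) P2=[6,6,0,6,1,7](1)
Move 5: P2 pit0 -> P1=[0,5,3,5,0,3](1) P2=[0,7,1,7,2,8](2)
Move 6: P2 pit5 -> P1=[1,6,4,6,1,0](1) P2=[0,7,1,7,2,0](8)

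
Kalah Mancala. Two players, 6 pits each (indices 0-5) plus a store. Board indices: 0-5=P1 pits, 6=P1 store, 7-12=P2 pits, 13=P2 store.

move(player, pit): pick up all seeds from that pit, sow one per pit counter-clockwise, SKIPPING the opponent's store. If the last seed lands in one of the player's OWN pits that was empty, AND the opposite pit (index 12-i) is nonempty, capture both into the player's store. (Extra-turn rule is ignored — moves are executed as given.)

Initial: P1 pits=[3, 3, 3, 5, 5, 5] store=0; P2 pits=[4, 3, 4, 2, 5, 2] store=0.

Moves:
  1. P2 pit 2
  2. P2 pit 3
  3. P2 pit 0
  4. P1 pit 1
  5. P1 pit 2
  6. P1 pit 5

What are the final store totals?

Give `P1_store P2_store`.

Move 1: P2 pit2 -> P1=[3,3,3,5,5,5](0) P2=[4,3,0,3,6,3](1)
Move 2: P2 pit3 -> P1=[3,3,3,5,5,5](0) P2=[4,3,0,0,7,4](2)
Move 3: P2 pit0 -> P1=[3,3,3,5,5,5](0) P2=[0,4,1,1,8,4](2)
Move 4: P1 pit1 -> P1=[3,0,4,6,6,5](0) P2=[0,4,1,1,8,4](2)
Move 5: P1 pit2 -> P1=[3,0,0,7,7,6](1) P2=[0,4,1,1,8,4](2)
Move 6: P1 pit5 -> P1=[3,0,0,7,7,0](2) P2=[1,5,2,2,9,4](2)

Answer: 2 2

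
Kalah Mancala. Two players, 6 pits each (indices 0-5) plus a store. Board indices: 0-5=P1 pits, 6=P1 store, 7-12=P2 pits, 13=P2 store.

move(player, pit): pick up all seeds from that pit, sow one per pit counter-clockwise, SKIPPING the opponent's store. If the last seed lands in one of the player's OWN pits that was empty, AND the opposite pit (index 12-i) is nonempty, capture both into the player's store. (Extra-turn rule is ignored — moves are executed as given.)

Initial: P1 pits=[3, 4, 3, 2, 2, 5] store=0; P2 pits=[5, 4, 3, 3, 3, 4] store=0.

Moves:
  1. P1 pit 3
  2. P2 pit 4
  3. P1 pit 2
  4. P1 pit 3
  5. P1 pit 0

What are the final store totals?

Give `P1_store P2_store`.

Move 1: P1 pit3 -> P1=[3,4,3,0,3,6](0) P2=[5,4,3,3,3,4](0)
Move 2: P2 pit4 -> P1=[4,4,3,0,3,6](0) P2=[5,4,3,3,0,5](1)
Move 3: P1 pit2 -> P1=[4,4,0,1,4,7](0) P2=[5,4,3,3,0,5](1)
Move 4: P1 pit3 -> P1=[4,4,0,0,5,7](0) P2=[5,4,3,3,0,5](1)
Move 5: P1 pit0 -> P1=[0,5,1,1,6,7](0) P2=[5,4,3,3,0,5](1)

Answer: 0 1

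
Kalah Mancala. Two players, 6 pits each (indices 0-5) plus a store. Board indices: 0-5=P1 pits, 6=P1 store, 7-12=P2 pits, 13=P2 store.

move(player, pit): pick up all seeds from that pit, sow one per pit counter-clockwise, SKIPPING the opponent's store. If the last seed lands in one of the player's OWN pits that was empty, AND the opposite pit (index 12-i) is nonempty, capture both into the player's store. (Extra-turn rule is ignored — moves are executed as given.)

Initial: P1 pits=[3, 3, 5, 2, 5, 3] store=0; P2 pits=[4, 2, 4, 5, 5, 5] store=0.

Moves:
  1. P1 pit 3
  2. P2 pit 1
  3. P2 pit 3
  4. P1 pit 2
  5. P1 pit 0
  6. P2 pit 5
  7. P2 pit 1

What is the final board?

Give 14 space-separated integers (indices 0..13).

Move 1: P1 pit3 -> P1=[3,3,5,0,6,4](0) P2=[4,2,4,5,5,5](0)
Move 2: P2 pit1 -> P1=[3,3,5,0,6,4](0) P2=[4,0,5,6,5,5](0)
Move 3: P2 pit3 -> P1=[4,4,6,0,6,4](0) P2=[4,0,5,0,6,6](1)
Move 4: P1 pit2 -> P1=[4,4,0,1,7,5](1) P2=[5,1,5,0,6,6](1)
Move 5: P1 pit0 -> P1=[0,5,1,2,8,5](1) P2=[5,1,5,0,6,6](1)
Move 6: P2 pit5 -> P1=[1,6,2,3,9,5](1) P2=[5,1,5,0,6,0](2)
Move 7: P2 pit1 -> P1=[1,6,2,3,9,5](1) P2=[5,0,6,0,6,0](2)

Answer: 1 6 2 3 9 5 1 5 0 6 0 6 0 2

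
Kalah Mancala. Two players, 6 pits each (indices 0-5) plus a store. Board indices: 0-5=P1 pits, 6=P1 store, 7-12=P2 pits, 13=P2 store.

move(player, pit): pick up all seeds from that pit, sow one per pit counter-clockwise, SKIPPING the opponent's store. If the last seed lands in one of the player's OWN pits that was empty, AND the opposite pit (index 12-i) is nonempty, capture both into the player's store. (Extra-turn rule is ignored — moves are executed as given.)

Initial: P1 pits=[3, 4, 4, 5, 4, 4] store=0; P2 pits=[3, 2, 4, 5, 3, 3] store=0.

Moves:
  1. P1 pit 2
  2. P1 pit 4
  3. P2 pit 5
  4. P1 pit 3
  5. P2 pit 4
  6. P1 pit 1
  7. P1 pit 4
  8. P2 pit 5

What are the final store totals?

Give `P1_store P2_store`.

Answer: 5 3

Derivation:
Move 1: P1 pit2 -> P1=[3,4,0,6,5,5](1) P2=[3,2,4,5,3,3](0)
Move 2: P1 pit4 -> P1=[3,4,0,6,0,6](2) P2=[4,3,5,5,3,3](0)
Move 3: P2 pit5 -> P1=[4,5,0,6,0,6](2) P2=[4,3,5,5,3,0](1)
Move 4: P1 pit3 -> P1=[4,5,0,0,1,7](3) P2=[5,4,6,5,3,0](1)
Move 5: P2 pit4 -> P1=[5,5,0,0,1,7](3) P2=[5,4,6,5,0,1](2)
Move 6: P1 pit1 -> P1=[5,0,1,1,2,8](4) P2=[5,4,6,5,0,1](2)
Move 7: P1 pit4 -> P1=[5,0,1,1,0,9](5) P2=[5,4,6,5,0,1](2)
Move 8: P2 pit5 -> P1=[5,0,1,1,0,9](5) P2=[5,4,6,5,0,0](3)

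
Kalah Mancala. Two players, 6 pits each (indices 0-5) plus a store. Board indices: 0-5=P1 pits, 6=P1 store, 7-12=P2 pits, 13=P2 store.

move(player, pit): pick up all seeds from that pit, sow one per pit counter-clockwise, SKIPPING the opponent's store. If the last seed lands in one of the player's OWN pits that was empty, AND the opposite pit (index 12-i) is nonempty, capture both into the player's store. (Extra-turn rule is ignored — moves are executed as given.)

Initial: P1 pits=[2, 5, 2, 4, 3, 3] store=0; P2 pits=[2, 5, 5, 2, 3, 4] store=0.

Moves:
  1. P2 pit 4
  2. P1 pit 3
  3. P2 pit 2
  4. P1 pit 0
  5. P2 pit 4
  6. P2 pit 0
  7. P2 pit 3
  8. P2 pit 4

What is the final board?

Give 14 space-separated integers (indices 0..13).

Answer: 1 6 3 1 5 4 1 0 6 1 0 0 9 3

Derivation:
Move 1: P2 pit4 -> P1=[3,5,2,4,3,3](0) P2=[2,5,5,2,0,5](1)
Move 2: P1 pit3 -> P1=[3,5,2,0,4,4](1) P2=[3,5,5,2,0,5](1)
Move 3: P2 pit2 -> P1=[4,5,2,0,4,4](1) P2=[3,5,0,3,1,6](2)
Move 4: P1 pit0 -> P1=[0,6,3,1,5,4](1) P2=[3,5,0,3,1,6](2)
Move 5: P2 pit4 -> P1=[0,6,3,1,5,4](1) P2=[3,5,0,3,0,7](2)
Move 6: P2 pit0 -> P1=[0,6,3,1,5,4](1) P2=[0,6,1,4,0,7](2)
Move 7: P2 pit3 -> P1=[1,6,3,1,5,4](1) P2=[0,6,1,0,1,8](3)
Move 8: P2 pit4 -> P1=[1,6,3,1,5,4](1) P2=[0,6,1,0,0,9](3)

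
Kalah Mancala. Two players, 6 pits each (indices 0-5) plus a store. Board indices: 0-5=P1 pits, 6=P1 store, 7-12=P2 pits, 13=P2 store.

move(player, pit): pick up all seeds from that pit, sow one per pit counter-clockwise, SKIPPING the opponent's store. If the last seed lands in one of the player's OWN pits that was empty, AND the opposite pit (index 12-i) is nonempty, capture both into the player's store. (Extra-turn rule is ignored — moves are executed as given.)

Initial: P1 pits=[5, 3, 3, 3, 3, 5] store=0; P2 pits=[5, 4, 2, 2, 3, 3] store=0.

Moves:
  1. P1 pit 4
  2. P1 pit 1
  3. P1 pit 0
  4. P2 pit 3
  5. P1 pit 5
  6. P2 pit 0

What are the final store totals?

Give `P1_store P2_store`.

Move 1: P1 pit4 -> P1=[5,3,3,3,0,6](1) P2=[6,4,2,2,3,3](0)
Move 2: P1 pit1 -> P1=[5,0,4,4,0,6](6) P2=[6,0,2,2,3,3](0)
Move 3: P1 pit0 -> P1=[0,1,5,5,1,7](6) P2=[6,0,2,2,3,3](0)
Move 4: P2 pit3 -> P1=[0,1,5,5,1,7](6) P2=[6,0,2,0,4,4](0)
Move 5: P1 pit5 -> P1=[0,1,5,5,1,0](7) P2=[7,1,3,1,5,5](0)
Move 6: P2 pit0 -> P1=[1,1,5,5,1,0](7) P2=[0,2,4,2,6,6](1)

Answer: 7 1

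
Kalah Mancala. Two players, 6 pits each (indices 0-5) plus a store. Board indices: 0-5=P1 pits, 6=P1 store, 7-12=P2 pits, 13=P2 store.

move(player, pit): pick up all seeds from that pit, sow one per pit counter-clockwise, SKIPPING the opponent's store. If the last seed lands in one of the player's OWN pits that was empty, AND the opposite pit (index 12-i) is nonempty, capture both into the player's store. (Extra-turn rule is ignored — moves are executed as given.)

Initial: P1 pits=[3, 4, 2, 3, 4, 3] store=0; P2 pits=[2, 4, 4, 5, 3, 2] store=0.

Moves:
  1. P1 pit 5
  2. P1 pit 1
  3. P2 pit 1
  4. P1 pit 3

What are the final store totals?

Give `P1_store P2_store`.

Move 1: P1 pit5 -> P1=[3,4,2,3,4,0](1) P2=[3,5,4,5,3,2](0)
Move 2: P1 pit1 -> P1=[3,0,3,4,5,0](5) P2=[0,5,4,5,3,2](0)
Move 3: P2 pit1 -> P1=[3,0,3,4,5,0](5) P2=[0,0,5,6,4,3](1)
Move 4: P1 pit3 -> P1=[3,0,3,0,6,1](6) P2=[1,0,5,6,4,3](1)

Answer: 6 1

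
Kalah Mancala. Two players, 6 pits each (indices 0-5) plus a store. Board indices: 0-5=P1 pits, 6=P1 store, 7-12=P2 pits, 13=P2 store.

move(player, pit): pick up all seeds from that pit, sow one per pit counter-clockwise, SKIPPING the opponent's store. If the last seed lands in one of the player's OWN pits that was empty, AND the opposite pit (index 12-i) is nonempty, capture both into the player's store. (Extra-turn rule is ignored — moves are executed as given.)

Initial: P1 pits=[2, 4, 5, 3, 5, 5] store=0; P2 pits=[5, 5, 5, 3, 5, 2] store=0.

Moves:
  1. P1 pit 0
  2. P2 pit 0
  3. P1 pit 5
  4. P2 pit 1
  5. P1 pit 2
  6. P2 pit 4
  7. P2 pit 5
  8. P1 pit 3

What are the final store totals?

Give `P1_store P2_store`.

Answer: 3 3

Derivation:
Move 1: P1 pit0 -> P1=[0,5,6,3,5,5](0) P2=[5,5,5,3,5,2](0)
Move 2: P2 pit0 -> P1=[0,5,6,3,5,5](0) P2=[0,6,6,4,6,3](0)
Move 3: P1 pit5 -> P1=[0,5,6,3,5,0](1) P2=[1,7,7,5,6,3](0)
Move 4: P2 pit1 -> P1=[1,6,6,3,5,0](1) P2=[1,0,8,6,7,4](1)
Move 5: P1 pit2 -> P1=[1,6,0,4,6,1](2) P2=[2,1,8,6,7,4](1)
Move 6: P2 pit4 -> P1=[2,7,1,5,7,1](2) P2=[2,1,8,6,0,5](2)
Move 7: P2 pit5 -> P1=[3,8,2,6,7,1](2) P2=[2,1,8,6,0,0](3)
Move 8: P1 pit3 -> P1=[3,8,2,0,8,2](3) P2=[3,2,9,6,0,0](3)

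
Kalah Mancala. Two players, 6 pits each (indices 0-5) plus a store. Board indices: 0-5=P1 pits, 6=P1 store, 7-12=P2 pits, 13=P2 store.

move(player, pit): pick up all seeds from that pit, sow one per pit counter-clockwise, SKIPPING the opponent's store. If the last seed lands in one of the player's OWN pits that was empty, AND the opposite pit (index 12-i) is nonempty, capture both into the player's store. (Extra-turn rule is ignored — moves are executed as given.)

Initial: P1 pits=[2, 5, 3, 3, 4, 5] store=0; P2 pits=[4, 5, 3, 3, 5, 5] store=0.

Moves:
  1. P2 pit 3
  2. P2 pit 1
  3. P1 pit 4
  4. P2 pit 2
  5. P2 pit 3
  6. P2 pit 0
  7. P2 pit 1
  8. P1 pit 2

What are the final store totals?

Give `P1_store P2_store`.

Move 1: P2 pit3 -> P1=[2,5,3,3,4,5](0) P2=[4,5,3,0,6,6](1)
Move 2: P2 pit1 -> P1=[2,5,3,3,4,5](0) P2=[4,0,4,1,7,7](2)
Move 3: P1 pit4 -> P1=[2,5,3,3,0,6](1) P2=[5,1,4,1,7,7](2)
Move 4: P2 pit2 -> P1=[2,5,3,3,0,6](1) P2=[5,1,0,2,8,8](3)
Move 5: P2 pit3 -> P1=[2,5,3,3,0,6](1) P2=[5,1,0,0,9,9](3)
Move 6: P2 pit0 -> P1=[2,5,3,3,0,6](1) P2=[0,2,1,1,10,10](3)
Move 7: P2 pit1 -> P1=[2,5,3,3,0,6](1) P2=[0,0,2,2,10,10](3)
Move 8: P1 pit2 -> P1=[2,5,0,4,1,7](1) P2=[0,0,2,2,10,10](3)

Answer: 1 3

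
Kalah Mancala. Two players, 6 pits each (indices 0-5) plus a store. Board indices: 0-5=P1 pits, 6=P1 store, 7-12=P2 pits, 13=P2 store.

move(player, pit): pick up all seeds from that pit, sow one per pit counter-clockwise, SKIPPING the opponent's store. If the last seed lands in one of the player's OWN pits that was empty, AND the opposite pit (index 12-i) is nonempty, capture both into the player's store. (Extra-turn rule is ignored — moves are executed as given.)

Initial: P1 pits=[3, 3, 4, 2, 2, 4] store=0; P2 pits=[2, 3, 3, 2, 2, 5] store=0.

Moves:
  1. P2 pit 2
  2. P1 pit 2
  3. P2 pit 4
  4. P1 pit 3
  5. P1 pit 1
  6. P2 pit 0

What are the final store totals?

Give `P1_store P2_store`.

Move 1: P2 pit2 -> P1=[3,3,4,2,2,4](0) P2=[2,3,0,3,3,6](0)
Move 2: P1 pit2 -> P1=[3,3,0,3,3,5](1) P2=[2,3,0,3,3,6](0)
Move 3: P2 pit4 -> P1=[4,3,0,3,3,5](1) P2=[2,3,0,3,0,7](1)
Move 4: P1 pit3 -> P1=[4,3,0,0,4,6](2) P2=[2,3,0,3,0,7](1)
Move 5: P1 pit1 -> P1=[4,0,1,1,5,6](2) P2=[2,3,0,3,0,7](1)
Move 6: P2 pit0 -> P1=[4,0,1,0,5,6](2) P2=[0,4,0,3,0,7](3)

Answer: 2 3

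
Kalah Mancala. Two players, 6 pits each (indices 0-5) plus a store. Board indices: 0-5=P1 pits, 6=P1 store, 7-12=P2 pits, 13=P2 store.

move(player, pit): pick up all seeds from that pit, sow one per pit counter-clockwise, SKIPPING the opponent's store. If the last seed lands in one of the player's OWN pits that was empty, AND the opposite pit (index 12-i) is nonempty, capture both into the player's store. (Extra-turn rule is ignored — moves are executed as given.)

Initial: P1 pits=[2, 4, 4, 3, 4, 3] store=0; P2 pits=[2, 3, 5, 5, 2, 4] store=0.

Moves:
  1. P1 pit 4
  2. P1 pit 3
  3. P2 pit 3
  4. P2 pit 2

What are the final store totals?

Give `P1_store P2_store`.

Answer: 2 2

Derivation:
Move 1: P1 pit4 -> P1=[2,4,4,3,0,4](1) P2=[3,4,5,5,2,4](0)
Move 2: P1 pit3 -> P1=[2,4,4,0,1,5](2) P2=[3,4,5,5,2,4](0)
Move 3: P2 pit3 -> P1=[3,5,4,0,1,5](2) P2=[3,4,5,0,3,5](1)
Move 4: P2 pit2 -> P1=[4,5,4,0,1,5](2) P2=[3,4,0,1,4,6](2)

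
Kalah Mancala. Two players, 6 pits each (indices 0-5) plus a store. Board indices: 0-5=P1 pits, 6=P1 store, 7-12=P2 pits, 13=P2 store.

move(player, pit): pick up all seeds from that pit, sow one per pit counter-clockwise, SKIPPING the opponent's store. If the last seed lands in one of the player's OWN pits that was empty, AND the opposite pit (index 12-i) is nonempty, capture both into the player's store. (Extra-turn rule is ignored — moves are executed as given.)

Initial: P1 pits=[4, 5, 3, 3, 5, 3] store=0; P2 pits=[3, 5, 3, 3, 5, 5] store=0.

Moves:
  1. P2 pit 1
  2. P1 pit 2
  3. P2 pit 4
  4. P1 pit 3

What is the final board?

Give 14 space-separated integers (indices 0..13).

Answer: 5 6 1 0 7 5 1 4 1 4 4 0 7 2

Derivation:
Move 1: P2 pit1 -> P1=[4,5,3,3,5,3](0) P2=[3,0,4,4,6,6](1)
Move 2: P1 pit2 -> P1=[4,5,0,4,6,4](0) P2=[3,0,4,4,6,6](1)
Move 3: P2 pit4 -> P1=[5,6,1,5,6,4](0) P2=[3,0,4,4,0,7](2)
Move 4: P1 pit3 -> P1=[5,6,1,0,7,5](1) P2=[4,1,4,4,0,7](2)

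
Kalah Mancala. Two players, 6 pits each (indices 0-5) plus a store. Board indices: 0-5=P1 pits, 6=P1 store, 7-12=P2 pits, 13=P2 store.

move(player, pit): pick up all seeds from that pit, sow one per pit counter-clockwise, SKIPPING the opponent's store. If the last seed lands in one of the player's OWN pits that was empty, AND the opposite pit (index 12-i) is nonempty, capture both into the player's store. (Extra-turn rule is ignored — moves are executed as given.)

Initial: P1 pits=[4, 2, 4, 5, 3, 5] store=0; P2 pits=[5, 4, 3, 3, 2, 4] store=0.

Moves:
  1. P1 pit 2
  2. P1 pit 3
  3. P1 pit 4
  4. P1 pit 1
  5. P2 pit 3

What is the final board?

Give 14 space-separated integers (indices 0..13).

Move 1: P1 pit2 -> P1=[4,2,0,6,4,6](1) P2=[5,4,3,3,2,4](0)
Move 2: P1 pit3 -> P1=[4,2,0,0,5,7](2) P2=[6,5,4,3,2,4](0)
Move 3: P1 pit4 -> P1=[4,2,0,0,0,8](3) P2=[7,6,5,3,2,4](0)
Move 4: P1 pit1 -> P1=[4,0,1,0,0,8](9) P2=[7,6,0,3,2,4](0)
Move 5: P2 pit3 -> P1=[4,0,1,0,0,8](9) P2=[7,6,0,0,3,5](1)

Answer: 4 0 1 0 0 8 9 7 6 0 0 3 5 1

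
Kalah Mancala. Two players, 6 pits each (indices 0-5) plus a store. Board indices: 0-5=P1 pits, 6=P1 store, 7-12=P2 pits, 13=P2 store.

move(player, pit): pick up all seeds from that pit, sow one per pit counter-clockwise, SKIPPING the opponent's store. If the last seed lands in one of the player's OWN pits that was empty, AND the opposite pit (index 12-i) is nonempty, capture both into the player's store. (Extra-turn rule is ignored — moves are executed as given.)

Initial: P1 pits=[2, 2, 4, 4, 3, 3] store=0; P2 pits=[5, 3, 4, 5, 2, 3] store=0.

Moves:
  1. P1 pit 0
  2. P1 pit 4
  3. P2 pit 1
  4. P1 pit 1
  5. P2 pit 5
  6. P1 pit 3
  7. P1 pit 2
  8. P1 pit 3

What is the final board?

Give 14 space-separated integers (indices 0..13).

Answer: 1 1 0 0 4 6 3 8 2 5 6 3 0 1

Derivation:
Move 1: P1 pit0 -> P1=[0,3,5,4,3,3](0) P2=[5,3,4,5,2,3](0)
Move 2: P1 pit4 -> P1=[0,3,5,4,0,4](1) P2=[6,3,4,5,2,3](0)
Move 3: P2 pit1 -> P1=[0,3,5,4,0,4](1) P2=[6,0,5,6,3,3](0)
Move 4: P1 pit1 -> P1=[0,0,6,5,1,4](1) P2=[6,0,5,6,3,3](0)
Move 5: P2 pit5 -> P1=[1,1,6,5,1,4](1) P2=[6,0,5,6,3,0](1)
Move 6: P1 pit3 -> P1=[1,1,6,0,2,5](2) P2=[7,1,5,6,3,0](1)
Move 7: P1 pit2 -> P1=[1,1,0,1,3,6](3) P2=[8,2,5,6,3,0](1)
Move 8: P1 pit3 -> P1=[1,1,0,0,4,6](3) P2=[8,2,5,6,3,0](1)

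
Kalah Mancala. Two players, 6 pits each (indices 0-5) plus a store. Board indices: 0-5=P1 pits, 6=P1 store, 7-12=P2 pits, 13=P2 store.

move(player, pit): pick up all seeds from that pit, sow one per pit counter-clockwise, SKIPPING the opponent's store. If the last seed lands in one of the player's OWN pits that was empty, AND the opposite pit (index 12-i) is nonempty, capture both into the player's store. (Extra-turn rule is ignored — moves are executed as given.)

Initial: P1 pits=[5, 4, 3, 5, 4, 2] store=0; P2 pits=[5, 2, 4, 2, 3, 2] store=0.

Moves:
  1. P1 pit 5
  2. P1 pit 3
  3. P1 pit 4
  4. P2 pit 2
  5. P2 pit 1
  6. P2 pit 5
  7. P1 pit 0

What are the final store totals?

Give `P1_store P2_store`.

Answer: 4 2

Derivation:
Move 1: P1 pit5 -> P1=[5,4,3,5,4,0](1) P2=[6,2,4,2,3,2](0)
Move 2: P1 pit3 -> P1=[5,4,3,0,5,1](2) P2=[7,3,4,2,3,2](0)
Move 3: P1 pit4 -> P1=[5,4,3,0,0,2](3) P2=[8,4,5,2,3,2](0)
Move 4: P2 pit2 -> P1=[6,4,3,0,0,2](3) P2=[8,4,0,3,4,3](1)
Move 5: P2 pit1 -> P1=[6,4,3,0,0,2](3) P2=[8,0,1,4,5,4](1)
Move 6: P2 pit5 -> P1=[7,5,4,0,0,2](3) P2=[8,0,1,4,5,0](2)
Move 7: P1 pit0 -> P1=[0,6,5,1,1,3](4) P2=[9,0,1,4,5,0](2)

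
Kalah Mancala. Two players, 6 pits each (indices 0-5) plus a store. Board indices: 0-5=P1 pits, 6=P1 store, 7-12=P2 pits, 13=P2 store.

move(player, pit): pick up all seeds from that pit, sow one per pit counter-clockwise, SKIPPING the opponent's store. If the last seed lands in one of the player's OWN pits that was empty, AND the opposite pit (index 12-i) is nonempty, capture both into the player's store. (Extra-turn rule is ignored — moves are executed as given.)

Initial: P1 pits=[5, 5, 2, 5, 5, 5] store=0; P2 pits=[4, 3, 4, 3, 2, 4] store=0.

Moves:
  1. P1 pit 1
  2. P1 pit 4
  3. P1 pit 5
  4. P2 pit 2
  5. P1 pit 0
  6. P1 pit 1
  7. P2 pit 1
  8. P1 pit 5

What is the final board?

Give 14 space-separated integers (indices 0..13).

Answer: 0 0 5 8 1 0 5 6 0 1 7 5 7 2

Derivation:
Move 1: P1 pit1 -> P1=[5,0,3,6,6,6](1) P2=[4,3,4,3,2,4](0)
Move 2: P1 pit4 -> P1=[5,0,3,6,0,7](2) P2=[5,4,5,4,2,4](0)
Move 3: P1 pit5 -> P1=[5,0,3,6,0,0](3) P2=[6,5,6,5,3,5](0)
Move 4: P2 pit2 -> P1=[6,1,3,6,0,0](3) P2=[6,5,0,6,4,6](1)
Move 5: P1 pit0 -> P1=[0,2,4,7,1,1](4) P2=[6,5,0,6,4,6](1)
Move 6: P1 pit1 -> P1=[0,0,5,8,1,1](4) P2=[6,5,0,6,4,6](1)
Move 7: P2 pit1 -> P1=[0,0,5,8,1,1](4) P2=[6,0,1,7,5,7](2)
Move 8: P1 pit5 -> P1=[0,0,5,8,1,0](5) P2=[6,0,1,7,5,7](2)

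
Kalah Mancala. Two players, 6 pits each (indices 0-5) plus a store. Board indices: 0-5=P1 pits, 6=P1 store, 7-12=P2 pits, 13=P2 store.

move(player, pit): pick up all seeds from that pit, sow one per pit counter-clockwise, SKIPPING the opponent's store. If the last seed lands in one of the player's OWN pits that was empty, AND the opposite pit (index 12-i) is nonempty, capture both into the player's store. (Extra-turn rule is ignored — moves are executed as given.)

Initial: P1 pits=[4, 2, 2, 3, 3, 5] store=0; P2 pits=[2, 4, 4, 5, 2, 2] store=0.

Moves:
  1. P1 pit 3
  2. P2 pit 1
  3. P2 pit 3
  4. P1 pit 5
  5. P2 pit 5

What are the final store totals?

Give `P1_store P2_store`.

Answer: 2 2

Derivation:
Move 1: P1 pit3 -> P1=[4,2,2,0,4,6](1) P2=[2,4,4,5,2,2](0)
Move 2: P2 pit1 -> P1=[4,2,2,0,4,6](1) P2=[2,0,5,6,3,3](0)
Move 3: P2 pit3 -> P1=[5,3,3,0,4,6](1) P2=[2,0,5,0,4,4](1)
Move 4: P1 pit5 -> P1=[5,3,3,0,4,0](2) P2=[3,1,6,1,5,4](1)
Move 5: P2 pit5 -> P1=[6,4,4,0,4,0](2) P2=[3,1,6,1,5,0](2)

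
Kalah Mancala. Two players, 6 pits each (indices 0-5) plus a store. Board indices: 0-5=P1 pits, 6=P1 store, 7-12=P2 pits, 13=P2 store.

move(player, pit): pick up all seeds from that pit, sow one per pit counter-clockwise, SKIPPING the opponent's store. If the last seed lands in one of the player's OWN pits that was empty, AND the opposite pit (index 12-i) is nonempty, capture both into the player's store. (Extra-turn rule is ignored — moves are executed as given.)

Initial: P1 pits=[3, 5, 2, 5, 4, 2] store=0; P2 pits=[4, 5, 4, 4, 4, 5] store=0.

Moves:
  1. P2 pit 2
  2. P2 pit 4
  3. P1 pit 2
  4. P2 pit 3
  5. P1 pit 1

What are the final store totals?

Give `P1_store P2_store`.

Answer: 1 3

Derivation:
Move 1: P2 pit2 -> P1=[3,5,2,5,4,2](0) P2=[4,5,0,5,5,6](1)
Move 2: P2 pit4 -> P1=[4,6,3,5,4,2](0) P2=[4,5,0,5,0,7](2)
Move 3: P1 pit2 -> P1=[4,6,0,6,5,3](0) P2=[4,5,0,5,0,7](2)
Move 4: P2 pit3 -> P1=[5,7,0,6,5,3](0) P2=[4,5,0,0,1,8](3)
Move 5: P1 pit1 -> P1=[5,0,1,7,6,4](1) P2=[5,6,0,0,1,8](3)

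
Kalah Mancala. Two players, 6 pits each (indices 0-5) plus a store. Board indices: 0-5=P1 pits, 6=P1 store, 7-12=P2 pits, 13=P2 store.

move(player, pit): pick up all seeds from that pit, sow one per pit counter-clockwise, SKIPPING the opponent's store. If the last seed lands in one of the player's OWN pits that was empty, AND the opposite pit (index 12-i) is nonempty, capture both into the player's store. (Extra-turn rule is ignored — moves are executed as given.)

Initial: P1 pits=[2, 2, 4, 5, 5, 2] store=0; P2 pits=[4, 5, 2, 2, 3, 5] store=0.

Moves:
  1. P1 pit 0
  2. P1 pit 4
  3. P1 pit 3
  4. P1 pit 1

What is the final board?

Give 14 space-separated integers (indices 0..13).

Answer: 0 0 6 1 2 4 2 6 7 3 2 3 5 0

Derivation:
Move 1: P1 pit0 -> P1=[0,3,5,5,5,2](0) P2=[4,5,2,2,3,5](0)
Move 2: P1 pit4 -> P1=[0,3,5,5,0,3](1) P2=[5,6,3,2,3,5](0)
Move 3: P1 pit3 -> P1=[0,3,5,0,1,4](2) P2=[6,7,3,2,3,5](0)
Move 4: P1 pit1 -> P1=[0,0,6,1,2,4](2) P2=[6,7,3,2,3,5](0)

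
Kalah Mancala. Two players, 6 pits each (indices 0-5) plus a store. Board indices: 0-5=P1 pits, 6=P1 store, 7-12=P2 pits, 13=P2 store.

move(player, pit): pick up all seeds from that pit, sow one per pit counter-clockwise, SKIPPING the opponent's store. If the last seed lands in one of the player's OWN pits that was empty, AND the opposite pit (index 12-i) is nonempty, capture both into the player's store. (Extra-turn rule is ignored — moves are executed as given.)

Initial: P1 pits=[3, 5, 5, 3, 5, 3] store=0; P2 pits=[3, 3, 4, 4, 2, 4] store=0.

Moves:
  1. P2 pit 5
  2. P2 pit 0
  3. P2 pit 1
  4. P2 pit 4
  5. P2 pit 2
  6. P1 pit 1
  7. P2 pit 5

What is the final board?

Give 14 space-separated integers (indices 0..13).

Answer: 3 0 7 4 6 4 1 1 1 0 7 1 0 9

Derivation:
Move 1: P2 pit5 -> P1=[4,6,6,3,5,3](0) P2=[3,3,4,4,2,0](1)
Move 2: P2 pit0 -> P1=[4,6,6,3,5,3](0) P2=[0,4,5,5,2,0](1)
Move 3: P2 pit1 -> P1=[0,6,6,3,5,3](0) P2=[0,0,6,6,3,0](6)
Move 4: P2 pit4 -> P1=[1,6,6,3,5,3](0) P2=[0,0,6,6,0,1](7)
Move 5: P2 pit2 -> P1=[2,7,6,3,5,3](0) P2=[0,0,0,7,1,2](8)
Move 6: P1 pit1 -> P1=[2,0,7,4,6,4](1) P2=[1,1,0,7,1,2](8)
Move 7: P2 pit5 -> P1=[3,0,7,4,6,4](1) P2=[1,1,0,7,1,0](9)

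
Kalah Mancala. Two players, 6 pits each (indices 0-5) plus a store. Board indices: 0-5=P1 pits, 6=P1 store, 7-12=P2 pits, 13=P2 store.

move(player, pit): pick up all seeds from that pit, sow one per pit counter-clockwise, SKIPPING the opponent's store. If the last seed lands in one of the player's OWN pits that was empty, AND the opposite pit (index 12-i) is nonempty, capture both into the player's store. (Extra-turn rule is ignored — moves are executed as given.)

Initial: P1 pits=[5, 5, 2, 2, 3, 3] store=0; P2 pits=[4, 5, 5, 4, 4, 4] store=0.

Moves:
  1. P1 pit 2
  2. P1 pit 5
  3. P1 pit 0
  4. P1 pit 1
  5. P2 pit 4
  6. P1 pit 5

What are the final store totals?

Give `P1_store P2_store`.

Move 1: P1 pit2 -> P1=[5,5,0,3,4,3](0) P2=[4,5,5,4,4,4](0)
Move 2: P1 pit5 -> P1=[5,5,0,3,4,0](1) P2=[5,6,5,4,4,4](0)
Move 3: P1 pit0 -> P1=[0,6,1,4,5,0](7) P2=[0,6,5,4,4,4](0)
Move 4: P1 pit1 -> P1=[0,0,2,5,6,1](8) P2=[1,6,5,4,4,4](0)
Move 5: P2 pit4 -> P1=[1,1,2,5,6,1](8) P2=[1,6,5,4,0,5](1)
Move 6: P1 pit5 -> P1=[1,1,2,5,6,0](9) P2=[1,6,5,4,0,5](1)

Answer: 9 1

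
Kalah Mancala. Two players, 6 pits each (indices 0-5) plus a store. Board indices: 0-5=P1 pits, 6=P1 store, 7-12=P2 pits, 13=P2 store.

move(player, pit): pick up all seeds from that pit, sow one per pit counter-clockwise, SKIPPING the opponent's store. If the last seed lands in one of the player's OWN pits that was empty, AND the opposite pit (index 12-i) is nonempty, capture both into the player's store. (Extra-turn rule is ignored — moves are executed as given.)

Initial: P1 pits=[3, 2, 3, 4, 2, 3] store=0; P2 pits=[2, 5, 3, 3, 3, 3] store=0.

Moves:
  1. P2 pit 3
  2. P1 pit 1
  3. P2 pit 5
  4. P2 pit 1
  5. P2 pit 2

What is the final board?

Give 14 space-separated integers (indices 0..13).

Answer: 4 1 5 5 2 3 0 2 0 0 2 6 2 4

Derivation:
Move 1: P2 pit3 -> P1=[3,2,3,4,2,3](0) P2=[2,5,3,0,4,4](1)
Move 2: P1 pit1 -> P1=[3,0,4,5,2,3](0) P2=[2,5,3,0,4,4](1)
Move 3: P2 pit5 -> P1=[4,1,5,5,2,3](0) P2=[2,5,3,0,4,0](2)
Move 4: P2 pit1 -> P1=[4,1,5,5,2,3](0) P2=[2,0,4,1,5,1](3)
Move 5: P2 pit2 -> P1=[4,1,5,5,2,3](0) P2=[2,0,0,2,6,2](4)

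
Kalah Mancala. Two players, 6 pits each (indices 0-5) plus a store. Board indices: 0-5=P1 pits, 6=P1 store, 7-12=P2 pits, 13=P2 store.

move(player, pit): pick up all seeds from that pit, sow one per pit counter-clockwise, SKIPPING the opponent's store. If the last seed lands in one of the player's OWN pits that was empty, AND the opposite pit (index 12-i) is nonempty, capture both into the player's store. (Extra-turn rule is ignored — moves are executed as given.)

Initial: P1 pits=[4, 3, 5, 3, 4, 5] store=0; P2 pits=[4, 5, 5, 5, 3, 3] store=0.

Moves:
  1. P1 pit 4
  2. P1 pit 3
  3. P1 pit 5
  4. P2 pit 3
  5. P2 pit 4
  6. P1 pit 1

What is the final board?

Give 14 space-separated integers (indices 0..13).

Answer: 6 0 8 1 2 1 4 6 7 6 0 0 6 2

Derivation:
Move 1: P1 pit4 -> P1=[4,3,5,3,0,6](1) P2=[5,6,5,5,3,3](0)
Move 2: P1 pit3 -> P1=[4,3,5,0,1,7](2) P2=[5,6,5,5,3,3](0)
Move 3: P1 pit5 -> P1=[4,3,5,0,1,0](3) P2=[6,7,6,6,4,4](0)
Move 4: P2 pit3 -> P1=[5,4,6,0,1,0](3) P2=[6,7,6,0,5,5](1)
Move 5: P2 pit4 -> P1=[6,5,7,0,1,0](3) P2=[6,7,6,0,0,6](2)
Move 6: P1 pit1 -> P1=[6,0,8,1,2,1](4) P2=[6,7,6,0,0,6](2)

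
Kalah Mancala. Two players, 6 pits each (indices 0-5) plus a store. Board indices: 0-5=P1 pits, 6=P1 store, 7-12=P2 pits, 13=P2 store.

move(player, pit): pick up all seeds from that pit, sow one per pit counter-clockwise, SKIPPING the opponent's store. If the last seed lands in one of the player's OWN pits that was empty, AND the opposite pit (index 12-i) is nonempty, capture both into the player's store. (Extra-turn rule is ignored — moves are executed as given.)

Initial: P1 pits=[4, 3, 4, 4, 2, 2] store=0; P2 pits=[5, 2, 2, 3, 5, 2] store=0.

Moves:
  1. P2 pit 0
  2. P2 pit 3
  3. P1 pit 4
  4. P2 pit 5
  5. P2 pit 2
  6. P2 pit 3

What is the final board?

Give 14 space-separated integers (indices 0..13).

Answer: 0 4 5 4 0 3 1 0 3 0 0 9 0 9

Derivation:
Move 1: P2 pit0 -> P1=[4,3,4,4,2,2](0) P2=[0,3,3,4,6,3](0)
Move 2: P2 pit3 -> P1=[5,3,4,4,2,2](0) P2=[0,3,3,0,7,4](1)
Move 3: P1 pit4 -> P1=[5,3,4,4,0,3](1) P2=[0,3,3,0,7,4](1)
Move 4: P2 pit5 -> P1=[6,4,5,4,0,3](1) P2=[0,3,3,0,7,0](2)
Move 5: P2 pit2 -> P1=[0,4,5,4,0,3](1) P2=[0,3,0,1,8,0](9)
Move 6: P2 pit3 -> P1=[0,4,5,4,0,3](1) P2=[0,3,0,0,9,0](9)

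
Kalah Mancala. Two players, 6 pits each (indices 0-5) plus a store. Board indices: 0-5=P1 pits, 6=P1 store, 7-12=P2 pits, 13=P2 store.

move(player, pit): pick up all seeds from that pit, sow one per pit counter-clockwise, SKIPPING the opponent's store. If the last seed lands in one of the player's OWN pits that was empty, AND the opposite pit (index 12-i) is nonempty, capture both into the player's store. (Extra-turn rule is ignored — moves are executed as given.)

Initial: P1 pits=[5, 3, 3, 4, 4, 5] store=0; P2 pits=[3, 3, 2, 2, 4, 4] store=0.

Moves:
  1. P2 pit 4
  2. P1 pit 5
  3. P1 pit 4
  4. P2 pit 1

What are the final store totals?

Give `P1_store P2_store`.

Move 1: P2 pit4 -> P1=[6,4,3,4,4,5](0) P2=[3,3,2,2,0,5](1)
Move 2: P1 pit5 -> P1=[6,4,3,4,4,0](1) P2=[4,4,3,3,0,5](1)
Move 3: P1 pit4 -> P1=[6,4,3,4,0,1](2) P2=[5,5,3,3,0,5](1)
Move 4: P2 pit1 -> P1=[6,4,3,4,0,1](2) P2=[5,0,4,4,1,6](2)

Answer: 2 2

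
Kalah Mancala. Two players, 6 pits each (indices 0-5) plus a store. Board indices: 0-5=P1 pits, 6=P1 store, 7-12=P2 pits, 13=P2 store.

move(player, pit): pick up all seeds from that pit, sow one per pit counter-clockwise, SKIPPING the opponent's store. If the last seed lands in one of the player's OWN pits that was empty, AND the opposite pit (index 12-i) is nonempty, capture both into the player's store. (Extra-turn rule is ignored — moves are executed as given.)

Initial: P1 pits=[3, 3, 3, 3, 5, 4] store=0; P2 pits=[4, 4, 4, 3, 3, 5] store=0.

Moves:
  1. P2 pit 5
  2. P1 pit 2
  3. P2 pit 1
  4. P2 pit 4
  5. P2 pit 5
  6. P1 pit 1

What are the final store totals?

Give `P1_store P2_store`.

Answer: 2 8

Derivation:
Move 1: P2 pit5 -> P1=[4,4,4,4,5,4](0) P2=[4,4,4,3,3,0](1)
Move 2: P1 pit2 -> P1=[4,4,0,5,6,5](1) P2=[4,4,4,3,3,0](1)
Move 3: P2 pit1 -> P1=[0,4,0,5,6,5](1) P2=[4,0,5,4,4,0](6)
Move 4: P2 pit4 -> P1=[1,5,0,5,6,5](1) P2=[4,0,5,4,0,1](7)
Move 5: P2 pit5 -> P1=[1,5,0,5,6,5](1) P2=[4,0,5,4,0,0](8)
Move 6: P1 pit1 -> P1=[1,0,1,6,7,6](2) P2=[4,0,5,4,0,0](8)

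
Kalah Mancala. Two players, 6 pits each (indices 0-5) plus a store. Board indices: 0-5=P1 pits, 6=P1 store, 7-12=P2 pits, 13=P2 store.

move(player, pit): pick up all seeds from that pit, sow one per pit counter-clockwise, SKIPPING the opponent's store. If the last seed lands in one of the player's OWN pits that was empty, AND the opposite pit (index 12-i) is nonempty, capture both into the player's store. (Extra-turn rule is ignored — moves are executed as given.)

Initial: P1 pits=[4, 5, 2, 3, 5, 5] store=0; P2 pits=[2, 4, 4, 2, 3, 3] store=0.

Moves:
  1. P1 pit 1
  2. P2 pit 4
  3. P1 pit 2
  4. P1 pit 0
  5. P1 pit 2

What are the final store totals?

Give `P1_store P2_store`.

Move 1: P1 pit1 -> P1=[4,0,3,4,6,6](1) P2=[2,4,4,2,3,3](0)
Move 2: P2 pit4 -> P1=[5,0,3,4,6,6](1) P2=[2,4,4,2,0,4](1)
Move 3: P1 pit2 -> P1=[5,0,0,5,7,7](1) P2=[2,4,4,2,0,4](1)
Move 4: P1 pit0 -> P1=[0,1,1,6,8,8](1) P2=[2,4,4,2,0,4](1)
Move 5: P1 pit2 -> P1=[0,1,0,7,8,8](1) P2=[2,4,4,2,0,4](1)

Answer: 1 1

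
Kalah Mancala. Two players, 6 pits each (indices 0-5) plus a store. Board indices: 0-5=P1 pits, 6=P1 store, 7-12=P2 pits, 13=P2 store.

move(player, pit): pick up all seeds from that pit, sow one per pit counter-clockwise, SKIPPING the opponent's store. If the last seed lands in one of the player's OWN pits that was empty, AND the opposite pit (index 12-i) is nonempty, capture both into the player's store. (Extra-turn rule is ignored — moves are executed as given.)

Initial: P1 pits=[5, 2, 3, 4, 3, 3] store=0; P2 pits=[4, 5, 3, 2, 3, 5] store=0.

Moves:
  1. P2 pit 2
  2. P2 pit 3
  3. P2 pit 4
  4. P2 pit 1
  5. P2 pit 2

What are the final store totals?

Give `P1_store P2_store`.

Move 1: P2 pit2 -> P1=[5,2,3,4,3,3](0) P2=[4,5,0,3,4,6](0)
Move 2: P2 pit3 -> P1=[5,2,3,4,3,3](0) P2=[4,5,0,0,5,7](1)
Move 3: P2 pit4 -> P1=[6,3,4,4,3,3](0) P2=[4,5,0,0,0,8](2)
Move 4: P2 pit1 -> P1=[6,3,4,4,3,3](0) P2=[4,0,1,1,1,9](3)
Move 5: P2 pit2 -> P1=[6,3,4,4,3,3](0) P2=[4,0,0,2,1,9](3)

Answer: 0 3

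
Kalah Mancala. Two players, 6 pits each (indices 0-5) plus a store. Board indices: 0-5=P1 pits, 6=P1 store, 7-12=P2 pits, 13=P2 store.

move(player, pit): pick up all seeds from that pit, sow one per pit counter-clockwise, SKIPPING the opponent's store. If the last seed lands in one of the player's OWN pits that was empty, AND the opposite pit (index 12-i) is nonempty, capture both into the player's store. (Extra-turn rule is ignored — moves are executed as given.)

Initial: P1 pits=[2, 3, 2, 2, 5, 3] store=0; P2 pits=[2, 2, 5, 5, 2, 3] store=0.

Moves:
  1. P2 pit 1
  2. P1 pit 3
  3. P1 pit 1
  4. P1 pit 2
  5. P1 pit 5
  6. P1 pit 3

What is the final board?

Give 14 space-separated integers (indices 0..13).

Move 1: P2 pit1 -> P1=[2,3,2,2,5,3](0) P2=[2,0,6,6,2,3](0)
Move 2: P1 pit3 -> P1=[2,3,2,0,6,4](0) P2=[2,0,6,6,2,3](0)
Move 3: P1 pit1 -> P1=[2,0,3,1,7,4](0) P2=[2,0,6,6,2,3](0)
Move 4: P1 pit2 -> P1=[2,0,0,2,8,5](0) P2=[2,0,6,6,2,3](0)
Move 5: P1 pit5 -> P1=[2,0,0,2,8,0](1) P2=[3,1,7,7,2,3](0)
Move 6: P1 pit3 -> P1=[2,0,0,0,9,0](5) P2=[0,1,7,7,2,3](0)

Answer: 2 0 0 0 9 0 5 0 1 7 7 2 3 0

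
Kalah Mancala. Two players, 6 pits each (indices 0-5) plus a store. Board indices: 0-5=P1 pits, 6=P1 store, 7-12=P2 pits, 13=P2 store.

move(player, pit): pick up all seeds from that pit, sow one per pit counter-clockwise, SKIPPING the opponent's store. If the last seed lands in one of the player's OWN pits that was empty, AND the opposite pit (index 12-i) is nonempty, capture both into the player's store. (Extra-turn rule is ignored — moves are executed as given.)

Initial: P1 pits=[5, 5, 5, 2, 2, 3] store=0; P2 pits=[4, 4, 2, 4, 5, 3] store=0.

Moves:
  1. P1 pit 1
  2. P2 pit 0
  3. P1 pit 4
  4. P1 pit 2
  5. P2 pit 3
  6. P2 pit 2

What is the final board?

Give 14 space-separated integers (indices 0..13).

Move 1: P1 pit1 -> P1=[5,0,6,3,3,4](1) P2=[4,4,2,4,5,3](0)
Move 2: P2 pit0 -> P1=[5,0,6,3,3,4](1) P2=[0,5,3,5,6,3](0)
Move 3: P1 pit4 -> P1=[5,0,6,3,0,5](2) P2=[1,5,3,5,6,3](0)
Move 4: P1 pit2 -> P1=[5,0,0,4,1,6](3) P2=[2,6,3,5,6,3](0)
Move 5: P2 pit3 -> P1=[6,1,0,4,1,6](3) P2=[2,6,3,0,7,4](1)
Move 6: P2 pit2 -> P1=[6,1,0,4,1,6](3) P2=[2,6,0,1,8,5](1)

Answer: 6 1 0 4 1 6 3 2 6 0 1 8 5 1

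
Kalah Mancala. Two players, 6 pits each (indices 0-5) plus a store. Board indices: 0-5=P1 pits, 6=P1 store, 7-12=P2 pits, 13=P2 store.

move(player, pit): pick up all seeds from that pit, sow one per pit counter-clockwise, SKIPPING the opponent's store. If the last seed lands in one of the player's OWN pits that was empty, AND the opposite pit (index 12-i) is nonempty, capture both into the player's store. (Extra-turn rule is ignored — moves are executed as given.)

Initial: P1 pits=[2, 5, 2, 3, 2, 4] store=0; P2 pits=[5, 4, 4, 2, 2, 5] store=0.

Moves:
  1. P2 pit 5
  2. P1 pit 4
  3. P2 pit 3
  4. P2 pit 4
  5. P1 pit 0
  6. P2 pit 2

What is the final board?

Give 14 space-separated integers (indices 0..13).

Move 1: P2 pit5 -> P1=[3,6,3,4,2,4](0) P2=[5,4,4,2,2,0](1)
Move 2: P1 pit4 -> P1=[3,6,3,4,0,5](1) P2=[5,4,4,2,2,0](1)
Move 3: P2 pit3 -> P1=[0,6,3,4,0,5](1) P2=[5,4,4,0,3,0](5)
Move 4: P2 pit4 -> P1=[1,6,3,4,0,5](1) P2=[5,4,4,0,0,1](6)
Move 5: P1 pit0 -> P1=[0,7,3,4,0,5](1) P2=[5,4,4,0,0,1](6)
Move 6: P2 pit2 -> P1=[0,7,3,4,0,5](1) P2=[5,4,0,1,1,2](7)

Answer: 0 7 3 4 0 5 1 5 4 0 1 1 2 7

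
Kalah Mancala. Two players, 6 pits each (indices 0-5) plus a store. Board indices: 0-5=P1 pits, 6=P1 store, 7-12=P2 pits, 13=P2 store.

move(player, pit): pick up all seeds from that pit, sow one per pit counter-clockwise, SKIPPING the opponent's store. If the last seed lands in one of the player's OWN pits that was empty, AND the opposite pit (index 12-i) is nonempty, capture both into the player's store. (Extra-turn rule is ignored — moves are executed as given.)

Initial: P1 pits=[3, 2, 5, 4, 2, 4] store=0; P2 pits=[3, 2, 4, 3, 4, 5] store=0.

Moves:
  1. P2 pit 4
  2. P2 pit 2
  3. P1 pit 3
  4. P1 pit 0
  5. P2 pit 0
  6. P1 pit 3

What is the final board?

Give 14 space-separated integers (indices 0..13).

Move 1: P2 pit4 -> P1=[4,3,5,4,2,4](0) P2=[3,2,4,3,0,6](1)
Move 2: P2 pit2 -> P1=[4,3,5,4,2,4](0) P2=[3,2,0,4,1,7](2)
Move 3: P1 pit3 -> P1=[4,3,5,0,3,5](1) P2=[4,2,0,4,1,7](2)
Move 4: P1 pit0 -> P1=[0,4,6,1,4,5](1) P2=[4,2,0,4,1,7](2)
Move 5: P2 pit0 -> P1=[0,4,6,1,4,5](1) P2=[0,3,1,5,2,7](2)
Move 6: P1 pit3 -> P1=[0,4,6,0,5,5](1) P2=[0,3,1,5,2,7](2)

Answer: 0 4 6 0 5 5 1 0 3 1 5 2 7 2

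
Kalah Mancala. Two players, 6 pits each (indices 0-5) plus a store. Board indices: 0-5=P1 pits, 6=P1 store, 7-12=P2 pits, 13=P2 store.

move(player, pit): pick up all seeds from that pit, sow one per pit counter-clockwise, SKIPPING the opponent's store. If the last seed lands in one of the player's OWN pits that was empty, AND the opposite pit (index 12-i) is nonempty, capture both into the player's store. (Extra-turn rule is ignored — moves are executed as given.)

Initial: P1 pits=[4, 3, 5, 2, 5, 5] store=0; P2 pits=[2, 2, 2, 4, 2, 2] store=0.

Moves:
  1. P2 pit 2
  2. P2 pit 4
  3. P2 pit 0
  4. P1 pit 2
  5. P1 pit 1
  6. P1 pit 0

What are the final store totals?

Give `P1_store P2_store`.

Move 1: P2 pit2 -> P1=[4,3,5,2,5,5](0) P2=[2,2,0,5,3,2](0)
Move 2: P2 pit4 -> P1=[5,3,5,2,5,5](0) P2=[2,2,0,5,0,3](1)
Move 3: P2 pit0 -> P1=[5,3,5,0,5,5](0) P2=[0,3,0,5,0,3](4)
Move 4: P1 pit2 -> P1=[5,3,0,1,6,6](1) P2=[1,3,0,5,0,3](4)
Move 5: P1 pit1 -> P1=[5,0,1,2,7,6](1) P2=[1,3,0,5,0,3](4)
Move 6: P1 pit0 -> P1=[0,1,2,3,8,7](1) P2=[1,3,0,5,0,3](4)

Answer: 1 4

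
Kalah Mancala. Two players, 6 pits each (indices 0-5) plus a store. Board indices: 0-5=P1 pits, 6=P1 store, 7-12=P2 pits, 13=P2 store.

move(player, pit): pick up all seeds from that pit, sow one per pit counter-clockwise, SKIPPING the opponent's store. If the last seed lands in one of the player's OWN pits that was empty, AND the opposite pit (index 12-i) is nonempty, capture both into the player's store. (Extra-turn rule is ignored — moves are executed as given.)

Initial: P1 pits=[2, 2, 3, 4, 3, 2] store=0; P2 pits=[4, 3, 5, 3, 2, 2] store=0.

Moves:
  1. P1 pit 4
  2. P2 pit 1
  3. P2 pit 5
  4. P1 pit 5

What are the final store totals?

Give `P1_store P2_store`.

Answer: 2 1

Derivation:
Move 1: P1 pit4 -> P1=[2,2,3,4,0,3](1) P2=[5,3,5,3,2,2](0)
Move 2: P2 pit1 -> P1=[2,2,3,4,0,3](1) P2=[5,0,6,4,3,2](0)
Move 3: P2 pit5 -> P1=[3,2,3,4,0,3](1) P2=[5,0,6,4,3,0](1)
Move 4: P1 pit5 -> P1=[3,2,3,4,0,0](2) P2=[6,1,6,4,3,0](1)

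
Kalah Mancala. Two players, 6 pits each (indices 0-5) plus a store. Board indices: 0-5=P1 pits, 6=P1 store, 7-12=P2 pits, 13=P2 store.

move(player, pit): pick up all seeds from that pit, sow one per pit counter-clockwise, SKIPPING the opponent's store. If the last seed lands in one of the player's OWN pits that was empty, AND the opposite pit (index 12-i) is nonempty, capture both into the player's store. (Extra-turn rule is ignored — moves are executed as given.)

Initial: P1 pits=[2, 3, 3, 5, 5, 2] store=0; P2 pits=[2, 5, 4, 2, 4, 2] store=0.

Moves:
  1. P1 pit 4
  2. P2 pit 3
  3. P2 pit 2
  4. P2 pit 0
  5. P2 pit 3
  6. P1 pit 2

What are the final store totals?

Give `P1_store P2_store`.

Move 1: P1 pit4 -> P1=[2,3,3,5,0,3](1) P2=[3,6,5,2,4,2](0)
Move 2: P2 pit3 -> P1=[2,3,3,5,0,3](1) P2=[3,6,5,0,5,3](0)
Move 3: P2 pit2 -> P1=[3,3,3,5,0,3](1) P2=[3,6,0,1,6,4](1)
Move 4: P2 pit0 -> P1=[3,3,3,5,0,3](1) P2=[0,7,1,2,6,4](1)
Move 5: P2 pit3 -> P1=[3,3,3,5,0,3](1) P2=[0,7,1,0,7,5](1)
Move 6: P1 pit2 -> P1=[3,3,0,6,1,4](1) P2=[0,7,1,0,7,5](1)

Answer: 1 1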